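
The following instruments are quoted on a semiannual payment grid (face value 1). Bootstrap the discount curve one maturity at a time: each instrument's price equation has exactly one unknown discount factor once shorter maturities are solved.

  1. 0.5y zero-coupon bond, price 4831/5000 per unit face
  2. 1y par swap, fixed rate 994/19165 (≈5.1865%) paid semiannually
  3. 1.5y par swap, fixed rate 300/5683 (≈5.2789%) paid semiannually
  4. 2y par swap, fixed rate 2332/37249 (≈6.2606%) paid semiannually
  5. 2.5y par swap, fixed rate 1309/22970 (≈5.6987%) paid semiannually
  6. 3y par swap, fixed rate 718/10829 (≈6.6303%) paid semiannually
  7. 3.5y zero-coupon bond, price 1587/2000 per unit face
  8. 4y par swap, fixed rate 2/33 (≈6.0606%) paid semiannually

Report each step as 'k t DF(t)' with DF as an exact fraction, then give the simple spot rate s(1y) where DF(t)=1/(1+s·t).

step 1 [0.5y] zero: DF = P = 4831/5000 ≈ 0.966200
step 2 [1y] swap r/2=497/19165: DF=(1 − 497/19165·(0.966200))/(1+497/19165) = 9503/10000 ≈ 0.950300
step 3 [1.5y] swap r/2=150/5683: DF=(1 − 150/5683·(0.966200+0.950300))/(1+150/5683) = 37/40 ≈ 0.925000
step 4 [2y] swap r/2=1166/37249: DF=(1 − 1166/37249·(0.966200+0.950300+0.925000))/(1+1166/37249) = 4417/5000 ≈ 0.883400
step 5 [2.5y] swap r/2=1309/45940: DF=(1 − 1309/45940·(0.966200+0.950300+0.925000+0.883400))/(1+1309/45940) = 8691/10000 ≈ 0.869100
step 6 [3y] swap r/2=359/10829: DF=(1 − 359/10829·(0.966200+0.950300+0.925000+0.883400+0.869100))/(1+359/10829) = 1641/2000 ≈ 0.820500
step 7 [3.5y] zero: DF = P = 1587/2000 ≈ 0.793500
step 8 [4y] swap r/2=1/33: DF=(1 − 1/33·(0.966200+0.950300+0.925000+0.883400+0.869100+0.820500+0.793500))/(1+1/33) = 197/250 ≈ 0.788000

1 1/2 4831/5000
2 1 9503/10000
3 3/2 37/40
4 2 4417/5000
5 5/2 8691/10000
6 3 1641/2000
7 7/2 1587/2000
8 4 197/250
s(1y) = (1/(9503/10000) − 1)/(1) = 497/9503 ≈ 5.2299%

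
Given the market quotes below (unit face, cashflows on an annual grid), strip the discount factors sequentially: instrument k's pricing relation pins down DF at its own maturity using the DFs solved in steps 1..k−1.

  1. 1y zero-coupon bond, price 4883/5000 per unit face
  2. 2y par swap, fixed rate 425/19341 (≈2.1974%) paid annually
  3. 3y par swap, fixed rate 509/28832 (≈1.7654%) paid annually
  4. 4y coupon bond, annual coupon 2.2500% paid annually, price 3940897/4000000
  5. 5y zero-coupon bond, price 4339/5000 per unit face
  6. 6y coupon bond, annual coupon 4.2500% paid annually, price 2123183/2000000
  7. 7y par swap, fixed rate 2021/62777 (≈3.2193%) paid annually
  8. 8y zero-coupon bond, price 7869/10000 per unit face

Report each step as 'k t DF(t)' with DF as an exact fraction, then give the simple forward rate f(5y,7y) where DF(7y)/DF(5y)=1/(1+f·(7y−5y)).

step 1 [1y] zero: DF = P = 4883/5000 ≈ 0.976600
step 2 [2y] swap r/1=425/19341: DF=(1 − 425/19341·(0.976600))/(1+425/19341) = 383/400 ≈ 0.957500
step 3 [3y] swap r/1=509/28832: DF=(1 − 509/28832·(0.976600+0.957500))/(1+509/28832) = 9491/10000 ≈ 0.949100
step 4 [4y] bond c/1=9/400: DF=(3940897/4000000 − 9/400·(0.976600+0.957500+0.949100))/(1+9/400) = 9001/10000 ≈ 0.900100
step 5 [5y] zero: DF = P = 4339/5000 ≈ 0.867800
step 6 [6y] bond c/1=17/400: DF=(2123183/2000000 − 17/400·(0.976600+0.957500+0.949100+0.900100+0.867800))/(1+17/400) = 8287/10000 ≈ 0.828700
step 7 [7y] swap r/1=2021/62777: DF=(1 − 2021/62777·(0.976600+0.957500+0.949100+0.900100+0.867800+0.828700))/(1+2021/62777) = 7979/10000 ≈ 0.797900
step 8 [8y] zero: DF = P = 7869/10000 ≈ 0.786900

1 1 4883/5000
2 2 383/400
3 3 9491/10000
4 4 9001/10000
5 5 4339/5000
6 6 8287/10000
7 7 7979/10000
8 8 7869/10000
f(5y,7y) = ((4339/5000)/(7979/10000) − 1)/(2) = 699/15958 ≈ 4.3802%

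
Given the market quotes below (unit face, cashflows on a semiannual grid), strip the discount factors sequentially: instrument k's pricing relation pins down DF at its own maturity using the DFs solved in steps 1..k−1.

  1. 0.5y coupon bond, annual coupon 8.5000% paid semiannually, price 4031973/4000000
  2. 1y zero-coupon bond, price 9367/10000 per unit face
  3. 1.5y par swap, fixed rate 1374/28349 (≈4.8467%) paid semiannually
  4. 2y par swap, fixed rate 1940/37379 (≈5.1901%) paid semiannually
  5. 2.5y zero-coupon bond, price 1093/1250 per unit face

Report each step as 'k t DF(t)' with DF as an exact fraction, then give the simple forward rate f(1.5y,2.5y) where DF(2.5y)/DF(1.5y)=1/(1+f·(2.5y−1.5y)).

step 1 [0.5y] bond c/2=17/400: DF=(4031973/4000000 − 17/400·(0))/(1+17/400) = 9669/10000 ≈ 0.966900
step 2 [1y] zero: DF = P = 9367/10000 ≈ 0.936700
step 3 [1.5y] swap r/2=687/28349: DF=(1 − 687/28349·(0.966900+0.936700))/(1+687/28349) = 9313/10000 ≈ 0.931300
step 4 [2y] swap r/2=970/37379: DF=(1 − 970/37379·(0.966900+0.936700+0.931300))/(1+970/37379) = 903/1000 ≈ 0.903000
step 5 [2.5y] zero: DF = P = 1093/1250 ≈ 0.874400

1 1/2 9669/10000
2 1 9367/10000
3 3/2 9313/10000
4 2 903/1000
5 5/2 1093/1250
f(1.5y,2.5y) = ((9313/10000)/(1093/1250) − 1)/(1) = 569/8744 ≈ 6.5073%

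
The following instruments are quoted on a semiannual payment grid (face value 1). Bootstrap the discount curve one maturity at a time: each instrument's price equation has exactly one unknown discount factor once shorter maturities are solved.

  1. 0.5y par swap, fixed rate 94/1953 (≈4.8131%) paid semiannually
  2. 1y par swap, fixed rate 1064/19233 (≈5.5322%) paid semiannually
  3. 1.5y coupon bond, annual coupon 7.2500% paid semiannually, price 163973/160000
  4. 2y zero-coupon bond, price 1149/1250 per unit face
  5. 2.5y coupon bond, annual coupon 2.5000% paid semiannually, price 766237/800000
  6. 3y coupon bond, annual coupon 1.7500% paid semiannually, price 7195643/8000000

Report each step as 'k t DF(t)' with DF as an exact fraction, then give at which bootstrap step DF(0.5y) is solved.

1 1/2 1953/2000
2 1 2367/2500
3 3/2 9217/10000
4 2 1149/1250
5 5/2 1799/2000
6 3 532/625
DF(0.5y) is solved at step 1

step 1 [0.5y] swap r/2=47/1953: DF=(1 − 47/1953·(0))/(1+47/1953) = 1953/2000 ≈ 0.976500
step 2 [1y] swap r/2=532/19233: DF=(1 − 532/19233·(0.976500))/(1+532/19233) = 2367/2500 ≈ 0.946800
step 3 [1.5y] bond c/2=29/800: DF=(163973/160000 − 29/800·(0.976500+0.946800))/(1+29/800) = 9217/10000 ≈ 0.921700
step 4 [2y] zero: DF = P = 1149/1250 ≈ 0.919200
step 5 [2.5y] bond c/2=1/80: DF=(766237/800000 − 1/80·(0.976500+0.946800+0.921700+0.919200))/(1+1/80) = 1799/2000 ≈ 0.899500
step 6 [3y] bond c/2=7/800: DF=(7195643/8000000 − 7/800·(0.976500+0.946800+0.921700+0.919200+0.899500))/(1+7/800) = 532/625 ≈ 0.851200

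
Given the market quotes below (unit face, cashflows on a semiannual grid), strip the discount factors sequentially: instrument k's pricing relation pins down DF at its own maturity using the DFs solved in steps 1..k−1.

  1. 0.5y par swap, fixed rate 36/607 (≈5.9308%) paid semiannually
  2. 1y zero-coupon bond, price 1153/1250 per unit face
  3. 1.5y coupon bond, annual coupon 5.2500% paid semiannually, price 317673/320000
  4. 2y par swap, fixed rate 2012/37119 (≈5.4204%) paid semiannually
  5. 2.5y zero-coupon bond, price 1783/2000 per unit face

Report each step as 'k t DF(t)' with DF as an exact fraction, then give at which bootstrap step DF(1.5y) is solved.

step 1 [0.5y] swap r/2=18/607: DF=(1 − 18/607·(0))/(1+18/607) = 607/625 ≈ 0.971200
step 2 [1y] zero: DF = P = 1153/1250 ≈ 0.922400
step 3 [1.5y] bond c/2=21/800: DF=(317673/320000 − 21/800·(0.971200+0.922400))/(1+21/800) = 9189/10000 ≈ 0.918900
step 4 [2y] swap r/2=1006/37119: DF=(1 − 1006/37119·(0.971200+0.922400+0.918900))/(1+1006/37119) = 4497/5000 ≈ 0.899400
step 5 [2.5y] zero: DF = P = 1783/2000 ≈ 0.891500

1 1/2 607/625
2 1 1153/1250
3 3/2 9189/10000
4 2 4497/5000
5 5/2 1783/2000
DF(1.5y) is solved at step 3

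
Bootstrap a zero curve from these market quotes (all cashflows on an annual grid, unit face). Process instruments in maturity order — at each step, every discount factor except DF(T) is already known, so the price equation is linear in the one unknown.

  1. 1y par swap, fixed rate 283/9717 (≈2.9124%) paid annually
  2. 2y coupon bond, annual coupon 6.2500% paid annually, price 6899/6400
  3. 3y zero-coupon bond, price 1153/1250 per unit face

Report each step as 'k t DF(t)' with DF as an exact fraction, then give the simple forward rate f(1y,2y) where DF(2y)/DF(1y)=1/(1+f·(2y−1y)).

step 1 [1y] swap r/1=283/9717: DF=(1 − 283/9717·(0))/(1+283/9717) = 9717/10000 ≈ 0.971700
step 2 [2y] bond c/1=1/16: DF=(6899/6400 − 1/16·(0.971700))/(1+1/16) = 4787/5000 ≈ 0.957400
step 3 [3y] zero: DF = P = 1153/1250 ≈ 0.922400

1 1 9717/10000
2 2 4787/5000
3 3 1153/1250
f(1y,2y) = ((9717/10000)/(4787/5000) − 1)/(1) = 143/9574 ≈ 1.4936%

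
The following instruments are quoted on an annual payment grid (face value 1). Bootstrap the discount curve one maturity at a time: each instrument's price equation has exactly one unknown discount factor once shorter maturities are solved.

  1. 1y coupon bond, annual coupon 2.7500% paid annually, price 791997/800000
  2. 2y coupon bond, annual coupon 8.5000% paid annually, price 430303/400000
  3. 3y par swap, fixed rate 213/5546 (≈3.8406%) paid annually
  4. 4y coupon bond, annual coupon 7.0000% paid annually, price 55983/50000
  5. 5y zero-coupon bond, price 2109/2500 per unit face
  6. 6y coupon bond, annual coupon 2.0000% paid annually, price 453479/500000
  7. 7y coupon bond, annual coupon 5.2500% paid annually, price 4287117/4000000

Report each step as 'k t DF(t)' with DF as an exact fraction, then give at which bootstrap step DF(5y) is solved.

1 1 1927/2000
2 2 229/250
3 3 1787/2000
4 4 173/200
5 5 2109/2500
6 6 8013/10000
7 7 1887/2500
DF(5y) is solved at step 5

step 1 [1y] bond c/1=11/400: DF=(791997/800000 − 11/400·(0))/(1+11/400) = 1927/2000 ≈ 0.963500
step 2 [2y] bond c/1=17/200: DF=(430303/400000 − 17/200·(0.963500))/(1+17/200) = 229/250 ≈ 0.916000
step 3 [3y] swap r/1=213/5546: DF=(1 − 213/5546·(0.963500+0.916000))/(1+213/5546) = 1787/2000 ≈ 0.893500
step 4 [4y] bond c/1=7/100: DF=(55983/50000 − 7/100·(0.963500+0.916000+0.893500))/(1+7/100) = 173/200 ≈ 0.865000
step 5 [5y] zero: DF = P = 2109/2500 ≈ 0.843600
step 6 [6y] bond c/1=1/50: DF=(453479/500000 − 1/50·(0.963500+0.916000+0.893500+0.865000+0.843600))/(1+1/50) = 8013/10000 ≈ 0.801300
step 7 [7y] bond c/1=21/400: DF=(4287117/4000000 − 21/400·(0.963500+0.916000+0.893500+0.865000+0.843600+0.801300))/(1+21/400) = 1887/2500 ≈ 0.754800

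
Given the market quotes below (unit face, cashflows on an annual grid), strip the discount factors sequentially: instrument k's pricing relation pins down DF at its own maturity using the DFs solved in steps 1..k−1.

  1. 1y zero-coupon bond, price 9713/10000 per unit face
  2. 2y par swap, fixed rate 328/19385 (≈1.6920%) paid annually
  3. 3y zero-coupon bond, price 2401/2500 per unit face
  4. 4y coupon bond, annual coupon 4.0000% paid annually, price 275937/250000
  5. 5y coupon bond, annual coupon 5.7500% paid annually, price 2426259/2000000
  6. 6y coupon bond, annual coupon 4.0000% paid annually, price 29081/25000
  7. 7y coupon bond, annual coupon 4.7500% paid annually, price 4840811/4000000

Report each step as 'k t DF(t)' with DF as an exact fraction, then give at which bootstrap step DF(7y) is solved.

1 1 9713/10000
2 2 1209/1250
3 3 2401/2500
4 4 4749/5000
5 5 9379/10000
6 6 584/625
7 7 8959/10000
DF(7y) is solved at step 7

step 1 [1y] zero: DF = P = 9713/10000 ≈ 0.971300
step 2 [2y] swap r/1=328/19385: DF=(1 − 328/19385·(0.971300))/(1+328/19385) = 1209/1250 ≈ 0.967200
step 3 [3y] zero: DF = P = 2401/2500 ≈ 0.960400
step 4 [4y] bond c/1=1/25: DF=(275937/250000 − 1/25·(0.971300+0.967200+0.960400))/(1+1/25) = 4749/5000 ≈ 0.949800
step 5 [5y] bond c/1=23/400: DF=(2426259/2000000 − 23/400·(0.971300+0.967200+0.960400+0.949800))/(1+23/400) = 9379/10000 ≈ 0.937900
step 6 [6y] bond c/1=1/25: DF=(29081/25000 − 1/25·(0.971300+0.967200+0.960400+0.949800+0.937900))/(1+1/25) = 584/625 ≈ 0.934400
step 7 [7y] bond c/1=19/400: DF=(4840811/4000000 − 19/400·(0.971300+0.967200+0.960400+0.949800+0.937900+0.934400))/(1+19/400) = 8959/10000 ≈ 0.895900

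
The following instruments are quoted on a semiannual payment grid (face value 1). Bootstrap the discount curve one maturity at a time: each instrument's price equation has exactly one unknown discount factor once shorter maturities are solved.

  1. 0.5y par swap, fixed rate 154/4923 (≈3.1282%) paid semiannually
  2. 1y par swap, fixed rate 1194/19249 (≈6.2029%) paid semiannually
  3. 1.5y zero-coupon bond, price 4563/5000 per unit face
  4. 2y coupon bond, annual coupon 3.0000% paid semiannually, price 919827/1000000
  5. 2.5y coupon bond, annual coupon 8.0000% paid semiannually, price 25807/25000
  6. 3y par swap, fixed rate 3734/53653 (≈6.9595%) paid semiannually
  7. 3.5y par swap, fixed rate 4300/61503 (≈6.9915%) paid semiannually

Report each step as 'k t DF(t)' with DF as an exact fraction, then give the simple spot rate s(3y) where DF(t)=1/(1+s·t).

step 1 [0.5y] swap r/2=77/4923: DF=(1 − 77/4923·(0))/(1+77/4923) = 4923/5000 ≈ 0.984600
step 2 [1y] swap r/2=597/19249: DF=(1 − 597/19249·(0.984600))/(1+597/19249) = 9403/10000 ≈ 0.940300
step 3 [1.5y] zero: DF = P = 4563/5000 ≈ 0.912600
step 4 [2y] bond c/2=3/200: DF=(919827/1000000 − 3/200·(0.984600+0.940300+0.912600))/(1+3/200) = 8643/10000 ≈ 0.864300
step 5 [2.5y] bond c/2=1/25: DF=(25807/25000 − 1/25·(0.984600+0.940300+0.912600+0.864300))/(1+1/25) = 4251/5000 ≈ 0.850200
step 6 [3y] swap r/2=1867/53653: DF=(1 − 1867/53653·(0.984600+0.940300+0.912600+0.864300+0.850200))/(1+1867/53653) = 8133/10000 ≈ 0.813300
step 7 [3.5y] swap r/2=2150/61503: DF=(1 − 2150/61503·(0.984600+0.940300+0.912600+0.864300+0.850200+0.813300))/(1+2150/61503) = 157/200 ≈ 0.785000

1 1/2 4923/5000
2 1 9403/10000
3 3/2 4563/5000
4 2 8643/10000
5 5/2 4251/5000
6 3 8133/10000
7 7/2 157/200
s(3y) = (1/(8133/10000) − 1)/(3) = 1867/24399 ≈ 7.6520%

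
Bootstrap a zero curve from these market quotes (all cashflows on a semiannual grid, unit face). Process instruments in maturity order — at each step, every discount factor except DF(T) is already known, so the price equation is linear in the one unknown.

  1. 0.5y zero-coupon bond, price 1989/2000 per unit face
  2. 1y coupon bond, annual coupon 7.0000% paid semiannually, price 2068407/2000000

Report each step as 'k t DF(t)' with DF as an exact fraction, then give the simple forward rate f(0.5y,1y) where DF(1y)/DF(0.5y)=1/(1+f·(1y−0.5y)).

1 1/2 1989/2000
2 1 1207/1250
f(0.5y,1y) = ((1989/2000)/(1207/1250) − 1)/(1/2) = 17/284 ≈ 5.9859%

step 1 [0.5y] zero: DF = P = 1989/2000 ≈ 0.994500
step 2 [1y] bond c/2=7/200: DF=(2068407/2000000 − 7/200·(0.994500))/(1+7/200) = 1207/1250 ≈ 0.965600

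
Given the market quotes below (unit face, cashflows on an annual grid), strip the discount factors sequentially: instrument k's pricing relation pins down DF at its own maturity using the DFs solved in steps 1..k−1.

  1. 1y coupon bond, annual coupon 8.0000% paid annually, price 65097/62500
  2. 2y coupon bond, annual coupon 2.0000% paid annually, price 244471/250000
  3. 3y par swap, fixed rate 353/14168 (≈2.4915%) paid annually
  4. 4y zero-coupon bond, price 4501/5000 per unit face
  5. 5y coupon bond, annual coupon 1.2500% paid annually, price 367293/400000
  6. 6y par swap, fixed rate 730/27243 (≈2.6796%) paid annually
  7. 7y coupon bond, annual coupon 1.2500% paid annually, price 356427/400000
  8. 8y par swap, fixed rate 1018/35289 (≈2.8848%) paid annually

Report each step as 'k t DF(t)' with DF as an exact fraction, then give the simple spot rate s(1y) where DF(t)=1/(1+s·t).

step 1 [1y] bond c/1=2/25: DF=(65097/62500 − 2/25·(0))/(1+2/25) = 2411/2500 ≈ 0.964400
step 2 [2y] bond c/1=1/50: DF=(244471/250000 − 1/50·(0.964400))/(1+1/50) = 4699/5000 ≈ 0.939800
step 3 [3y] swap r/1=353/14168: DF=(1 − 353/14168·(0.964400+0.939800))/(1+353/14168) = 4647/5000 ≈ 0.929400
step 4 [4y] zero: DF = P = 4501/5000 ≈ 0.900200
step 5 [5y] bond c/1=1/80: DF=(367293/400000 − 1/80·(0.964400+0.939800+0.929400+0.900200))/(1+1/80) = 538/625 ≈ 0.860800
step 6 [6y] swap r/1=730/27243: DF=(1 − 730/27243·(0.964400+0.939800+0.929400+0.900200+0.860800))/(1+730/27243) = 427/500 ≈ 0.854000
step 7 [7y] bond c/1=1/80: DF=(356427/400000 − 1/80·(0.964400+0.939800+0.929400+0.900200+0.860800+0.854000))/(1+1/80) = 508/625 ≈ 0.812800
step 8 [8y] swap r/1=1018/35289: DF=(1 − 1018/35289·(0.964400+0.939800+0.929400+0.900200+0.860800+0.854000+0.812800))/(1+1018/35289) = 1991/2500 ≈ 0.796400

1 1 2411/2500
2 2 4699/5000
3 3 4647/5000
4 4 4501/5000
5 5 538/625
6 6 427/500
7 7 508/625
8 8 1991/2500
s(1y) = (1/(2411/2500) − 1)/(1) = 89/2411 ≈ 3.6914%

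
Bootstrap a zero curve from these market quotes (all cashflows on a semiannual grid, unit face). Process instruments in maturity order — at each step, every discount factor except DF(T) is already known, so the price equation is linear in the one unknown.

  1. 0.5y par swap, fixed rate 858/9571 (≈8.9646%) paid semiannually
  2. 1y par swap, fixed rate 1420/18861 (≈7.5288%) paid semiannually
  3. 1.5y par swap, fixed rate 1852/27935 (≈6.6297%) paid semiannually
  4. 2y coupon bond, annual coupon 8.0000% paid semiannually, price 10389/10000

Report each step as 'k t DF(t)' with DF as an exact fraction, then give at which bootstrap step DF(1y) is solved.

step 1 [0.5y] swap r/2=429/9571: DF=(1 − 429/9571·(0))/(1+429/9571) = 9571/10000 ≈ 0.957100
step 2 [1y] swap r/2=710/18861: DF=(1 − 710/18861·(0.957100))/(1+710/18861) = 929/1000 ≈ 0.929000
step 3 [1.5y] swap r/2=926/27935: DF=(1 − 926/27935·(0.957100+0.929000))/(1+926/27935) = 4537/5000 ≈ 0.907400
step 4 [2y] bond c/2=1/25: DF=(10389/10000 − 1/25·(0.957100+0.929000+0.907400))/(1+1/25) = 1783/2000 ≈ 0.891500

1 1/2 9571/10000
2 1 929/1000
3 3/2 4537/5000
4 2 1783/2000
DF(1y) is solved at step 2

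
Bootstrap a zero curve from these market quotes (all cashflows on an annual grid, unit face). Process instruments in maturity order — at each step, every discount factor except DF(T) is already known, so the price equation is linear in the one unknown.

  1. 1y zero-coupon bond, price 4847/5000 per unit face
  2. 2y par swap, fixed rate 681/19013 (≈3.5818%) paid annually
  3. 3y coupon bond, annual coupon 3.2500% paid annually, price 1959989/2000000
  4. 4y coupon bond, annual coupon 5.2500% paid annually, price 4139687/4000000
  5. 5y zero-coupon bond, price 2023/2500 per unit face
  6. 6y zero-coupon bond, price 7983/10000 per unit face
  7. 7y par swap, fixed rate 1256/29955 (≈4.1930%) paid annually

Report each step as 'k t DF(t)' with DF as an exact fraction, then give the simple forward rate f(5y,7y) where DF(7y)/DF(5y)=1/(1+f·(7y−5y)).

1 1 4847/5000
2 2 9319/10000
3 3 8893/10000
4 4 8441/10000
5 5 2023/2500
6 6 7983/10000
7 7 468/625
f(5y,7y) = ((2023/2500)/(468/625) − 1)/(2) = 151/3744 ≈ 4.0331%

step 1 [1y] zero: DF = P = 4847/5000 ≈ 0.969400
step 2 [2y] swap r/1=681/19013: DF=(1 − 681/19013·(0.969400))/(1+681/19013) = 9319/10000 ≈ 0.931900
step 3 [3y] bond c/1=13/400: DF=(1959989/2000000 − 13/400·(0.969400+0.931900))/(1+13/400) = 8893/10000 ≈ 0.889300
step 4 [4y] bond c/1=21/400: DF=(4139687/4000000 − 21/400·(0.969400+0.931900+0.889300))/(1+21/400) = 8441/10000 ≈ 0.844100
step 5 [5y] zero: DF = P = 2023/2500 ≈ 0.809200
step 6 [6y] zero: DF = P = 7983/10000 ≈ 0.798300
step 7 [7y] swap r/1=1256/29955: DF=(1 − 1256/29955·(0.969400+0.931900+0.889300+0.844100+0.809200+0.798300))/(1+1256/29955) = 468/625 ≈ 0.748800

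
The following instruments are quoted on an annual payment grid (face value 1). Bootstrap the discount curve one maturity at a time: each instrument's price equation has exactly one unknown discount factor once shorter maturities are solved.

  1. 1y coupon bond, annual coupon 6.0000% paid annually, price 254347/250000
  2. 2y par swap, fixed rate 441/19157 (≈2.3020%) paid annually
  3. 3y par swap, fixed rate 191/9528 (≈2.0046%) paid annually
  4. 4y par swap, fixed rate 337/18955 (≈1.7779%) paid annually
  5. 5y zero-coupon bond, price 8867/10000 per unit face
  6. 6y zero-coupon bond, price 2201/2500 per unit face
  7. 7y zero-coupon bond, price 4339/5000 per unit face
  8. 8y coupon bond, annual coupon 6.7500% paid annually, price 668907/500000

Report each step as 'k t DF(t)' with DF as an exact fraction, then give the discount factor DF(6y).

step 1 [1y] bond c/1=3/50: DF=(254347/250000 − 3/50·(0))/(1+3/50) = 4799/5000 ≈ 0.959800
step 2 [2y] swap r/1=441/19157: DF=(1 − 441/19157·(0.959800))/(1+441/19157) = 9559/10000 ≈ 0.955900
step 3 [3y] swap r/1=191/9528: DF=(1 − 191/9528·(0.959800+0.955900))/(1+191/9528) = 9427/10000 ≈ 0.942700
step 4 [4y] swap r/1=337/18955: DF=(1 − 337/18955·(0.959800+0.955900+0.942700))/(1+337/18955) = 4663/5000 ≈ 0.932600
step 5 [5y] zero: DF = P = 8867/10000 ≈ 0.886700
step 6 [6y] zero: DF = P = 2201/2500 ≈ 0.880400
step 7 [7y] zero: DF = P = 4339/5000 ≈ 0.867800
step 8 [8y] bond c/1=27/400: DF=(668907/500000 − 27/400·(0.959800+0.955900+0.942700+0.932600+0.886700+0.880400+0.867800))/(1+27/400) = 8469/10000 ≈ 0.846900

1 1 4799/5000
2 2 9559/10000
3 3 9427/10000
4 4 4663/5000
5 5 8867/10000
6 6 2201/2500
7 7 4339/5000
8 8 8469/10000
DF(6y) = 2201/2500 ≈ 0.880400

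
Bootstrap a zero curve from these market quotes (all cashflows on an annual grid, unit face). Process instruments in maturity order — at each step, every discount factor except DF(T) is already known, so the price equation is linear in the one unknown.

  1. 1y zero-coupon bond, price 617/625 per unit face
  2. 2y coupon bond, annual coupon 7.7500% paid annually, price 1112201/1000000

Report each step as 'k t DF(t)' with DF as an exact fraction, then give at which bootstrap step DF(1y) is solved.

step 1 [1y] zero: DF = P = 617/625 ≈ 0.987200
step 2 [2y] bond c/1=31/400: DF=(1112201/1000000 − 31/400·(0.987200))/(1+31/400) = 2403/2500 ≈ 0.961200

1 1 617/625
2 2 2403/2500
DF(1y) is solved at step 1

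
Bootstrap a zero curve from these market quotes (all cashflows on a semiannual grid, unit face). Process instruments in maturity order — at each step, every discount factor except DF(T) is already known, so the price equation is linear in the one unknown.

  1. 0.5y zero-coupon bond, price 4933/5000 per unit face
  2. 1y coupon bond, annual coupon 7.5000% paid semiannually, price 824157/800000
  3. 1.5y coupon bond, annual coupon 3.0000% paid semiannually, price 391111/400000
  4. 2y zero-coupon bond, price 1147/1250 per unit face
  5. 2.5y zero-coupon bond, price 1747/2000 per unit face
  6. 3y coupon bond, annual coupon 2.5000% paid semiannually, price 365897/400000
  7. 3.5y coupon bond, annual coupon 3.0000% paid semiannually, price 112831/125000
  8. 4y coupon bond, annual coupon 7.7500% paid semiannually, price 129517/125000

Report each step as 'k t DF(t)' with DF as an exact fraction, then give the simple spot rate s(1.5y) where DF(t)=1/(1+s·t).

step 1 [0.5y] zero: DF = P = 4933/5000 ≈ 0.986600
step 2 [1y] bond c/2=3/80: DF=(824157/800000 − 3/80·(0.986600))/(1+3/80) = 9573/10000 ≈ 0.957300
step 3 [1.5y] bond c/2=3/200: DF=(391111/400000 − 3/200·(0.986600+0.957300))/(1+3/200) = 4673/5000 ≈ 0.934600
step 4 [2y] zero: DF = P = 1147/1250 ≈ 0.917600
step 5 [2.5y] zero: DF = P = 1747/2000 ≈ 0.873500
step 6 [3y] bond c/2=1/80: DF=(365897/400000 − 1/80·(0.986600+0.957300+0.934600+0.917600+0.873500))/(1+1/80) = 4229/5000 ≈ 0.845800
step 7 [3.5y] bond c/2=3/200: DF=(112831/125000 − 3/200·(0.986600+0.957300+0.934600+0.917600+0.873500+0.845800))/(1+3/200) = 4039/5000 ≈ 0.807800
step 8 [4y] bond c/2=31/800: DF=(129517/125000 − 31/800·(0.986600+0.957300+0.934600+0.917600+0.873500+0.845800+0.807800))/(1+31/800) = 476/625 ≈ 0.761600

1 1/2 4933/5000
2 1 9573/10000
3 3/2 4673/5000
4 2 1147/1250
5 5/2 1747/2000
6 3 4229/5000
7 7/2 4039/5000
8 4 476/625
s(1.5y) = (1/(4673/5000) − 1)/(3/2) = 218/4673 ≈ 4.6651%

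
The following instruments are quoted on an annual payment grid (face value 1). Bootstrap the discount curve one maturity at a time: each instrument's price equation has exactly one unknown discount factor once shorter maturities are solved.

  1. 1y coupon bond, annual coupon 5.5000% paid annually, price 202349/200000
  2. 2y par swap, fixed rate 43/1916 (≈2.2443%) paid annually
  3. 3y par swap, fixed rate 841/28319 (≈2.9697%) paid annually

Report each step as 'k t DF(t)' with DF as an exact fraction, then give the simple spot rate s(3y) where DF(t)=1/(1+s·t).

1 1 959/1000
2 2 957/1000
3 3 9159/10000
s(3y) = (1/(9159/10000) − 1)/(3) = 841/27477 ≈ 3.0607%

step 1 [1y] bond c/1=11/200: DF=(202349/200000 − 11/200·(0))/(1+11/200) = 959/1000 ≈ 0.959000
step 2 [2y] swap r/1=43/1916: DF=(1 − 43/1916·(0.959000))/(1+43/1916) = 957/1000 ≈ 0.957000
step 3 [3y] swap r/1=841/28319: DF=(1 − 841/28319·(0.959000+0.957000))/(1+841/28319) = 9159/10000 ≈ 0.915900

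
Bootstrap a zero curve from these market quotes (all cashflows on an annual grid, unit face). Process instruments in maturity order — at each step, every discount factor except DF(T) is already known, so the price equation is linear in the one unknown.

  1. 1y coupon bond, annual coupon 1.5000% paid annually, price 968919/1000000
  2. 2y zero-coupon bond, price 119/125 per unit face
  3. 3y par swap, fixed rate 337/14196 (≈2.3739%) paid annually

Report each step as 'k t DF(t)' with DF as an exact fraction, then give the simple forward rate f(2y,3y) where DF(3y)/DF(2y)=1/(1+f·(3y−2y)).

step 1 [1y] bond c/1=3/200: DF=(968919/1000000 − 3/200·(0))/(1+3/200) = 4773/5000 ≈ 0.954600
step 2 [2y] zero: DF = P = 119/125 ≈ 0.952000
step 3 [3y] swap r/1=337/14196: DF=(1 − 337/14196·(0.954600+0.952000))/(1+337/14196) = 4663/5000 ≈ 0.932600

1 1 4773/5000
2 2 119/125
3 3 4663/5000
f(2y,3y) = ((119/125)/(4663/5000) − 1)/(1) = 97/4663 ≈ 2.0802%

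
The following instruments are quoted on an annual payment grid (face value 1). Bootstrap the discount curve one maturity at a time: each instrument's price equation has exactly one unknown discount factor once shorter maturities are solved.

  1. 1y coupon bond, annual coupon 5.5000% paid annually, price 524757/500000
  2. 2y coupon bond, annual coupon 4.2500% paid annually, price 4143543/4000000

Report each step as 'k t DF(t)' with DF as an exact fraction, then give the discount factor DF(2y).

1 1 2487/2500
2 2 9531/10000
DF(2y) = 9531/10000 ≈ 0.953100

step 1 [1y] bond c/1=11/200: DF=(524757/500000 − 11/200·(0))/(1+11/200) = 2487/2500 ≈ 0.994800
step 2 [2y] bond c/1=17/400: DF=(4143543/4000000 − 17/400·(0.994800))/(1+17/400) = 9531/10000 ≈ 0.953100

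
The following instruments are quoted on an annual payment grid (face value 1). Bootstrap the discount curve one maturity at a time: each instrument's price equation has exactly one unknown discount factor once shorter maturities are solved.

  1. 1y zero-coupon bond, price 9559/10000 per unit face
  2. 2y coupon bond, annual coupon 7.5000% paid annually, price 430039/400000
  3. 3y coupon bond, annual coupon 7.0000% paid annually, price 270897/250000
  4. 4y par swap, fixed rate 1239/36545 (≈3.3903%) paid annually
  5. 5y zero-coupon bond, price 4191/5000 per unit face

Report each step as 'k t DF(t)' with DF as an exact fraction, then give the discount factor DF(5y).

1 1 9559/10000
2 2 4667/5000
3 3 8891/10000
4 4 8761/10000
5 5 4191/5000
DF(5y) = 4191/5000 ≈ 0.838200

step 1 [1y] zero: DF = P = 9559/10000 ≈ 0.955900
step 2 [2y] bond c/1=3/40: DF=(430039/400000 − 3/40·(0.955900))/(1+3/40) = 4667/5000 ≈ 0.933400
step 3 [3y] bond c/1=7/100: DF=(270897/250000 − 7/100·(0.955900+0.933400))/(1+7/100) = 8891/10000 ≈ 0.889100
step 4 [4y] swap r/1=1239/36545: DF=(1 − 1239/36545·(0.955900+0.933400+0.889100))/(1+1239/36545) = 8761/10000 ≈ 0.876100
step 5 [5y] zero: DF = P = 4191/5000 ≈ 0.838200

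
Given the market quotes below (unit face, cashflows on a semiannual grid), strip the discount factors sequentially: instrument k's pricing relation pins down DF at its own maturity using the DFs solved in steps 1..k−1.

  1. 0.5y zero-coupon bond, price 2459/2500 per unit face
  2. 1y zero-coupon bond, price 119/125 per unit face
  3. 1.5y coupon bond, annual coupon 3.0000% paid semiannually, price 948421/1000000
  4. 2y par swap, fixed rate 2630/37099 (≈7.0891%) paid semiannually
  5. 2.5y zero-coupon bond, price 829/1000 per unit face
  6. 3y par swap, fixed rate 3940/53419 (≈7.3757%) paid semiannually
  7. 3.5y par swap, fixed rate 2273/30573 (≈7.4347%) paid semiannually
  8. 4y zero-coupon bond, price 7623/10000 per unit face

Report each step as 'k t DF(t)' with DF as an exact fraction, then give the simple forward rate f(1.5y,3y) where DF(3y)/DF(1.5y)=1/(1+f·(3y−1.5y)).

1 1/2 2459/2500
2 1 119/125
3 3/2 4529/5000
4 2 1737/2000
5 5/2 829/1000
6 3 803/1000
7 7/2 7727/10000
8 4 7623/10000
f(1.5y,3y) = ((4529/5000)/(803/1000) − 1)/(3/2) = 1028/12045 ≈ 8.5347%

step 1 [0.5y] zero: DF = P = 2459/2500 ≈ 0.983600
step 2 [1y] zero: DF = P = 119/125 ≈ 0.952000
step 3 [1.5y] bond c/2=3/200: DF=(948421/1000000 − 3/200·(0.983600+0.952000))/(1+3/200) = 4529/5000 ≈ 0.905800
step 4 [2y] swap r/2=1315/37099: DF=(1 − 1315/37099·(0.983600+0.952000+0.905800))/(1+1315/37099) = 1737/2000 ≈ 0.868500
step 5 [2.5y] zero: DF = P = 829/1000 ≈ 0.829000
step 6 [3y] swap r/2=1970/53419: DF=(1 − 1970/53419·(0.983600+0.952000+0.905800+0.868500+0.829000))/(1+1970/53419) = 803/1000 ≈ 0.803000
step 7 [3.5y] swap r/2=2273/61146: DF=(1 − 2273/61146·(0.983600+0.952000+0.905800+0.868500+0.829000+0.803000))/(1+2273/61146) = 7727/10000 ≈ 0.772700
step 8 [4y] zero: DF = P = 7623/10000 ≈ 0.762300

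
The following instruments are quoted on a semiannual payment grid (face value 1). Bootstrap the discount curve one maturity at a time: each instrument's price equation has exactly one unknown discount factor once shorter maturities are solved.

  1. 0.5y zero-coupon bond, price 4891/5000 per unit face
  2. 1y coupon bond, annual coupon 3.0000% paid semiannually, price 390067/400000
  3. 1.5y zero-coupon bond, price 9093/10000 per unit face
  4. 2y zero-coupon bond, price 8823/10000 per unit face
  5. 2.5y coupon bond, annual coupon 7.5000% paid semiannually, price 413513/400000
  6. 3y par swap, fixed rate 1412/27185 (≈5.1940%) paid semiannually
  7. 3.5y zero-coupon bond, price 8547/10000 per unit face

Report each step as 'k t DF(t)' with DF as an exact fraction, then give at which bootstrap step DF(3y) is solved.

step 1 [0.5y] zero: DF = P = 4891/5000 ≈ 0.978200
step 2 [1y] bond c/2=3/200: DF=(390067/400000 − 3/200·(0.978200))/(1+3/200) = 9463/10000 ≈ 0.946300
step 3 [1.5y] zero: DF = P = 9093/10000 ≈ 0.909300
step 4 [2y] zero: DF = P = 8823/10000 ≈ 0.882300
step 5 [2.5y] bond c/2=3/80: DF=(413513/400000 − 3/80·(0.978200+0.946300+0.909300+0.882300))/(1+3/80) = 8621/10000 ≈ 0.862100
step 6 [3y] swap r/2=706/27185: DF=(1 − 706/27185·(0.978200+0.946300+0.909300+0.882300+0.862100))/(1+706/27185) = 2147/2500 ≈ 0.858800
step 7 [3.5y] zero: DF = P = 8547/10000 ≈ 0.854700

1 1/2 4891/5000
2 1 9463/10000
3 3/2 9093/10000
4 2 8823/10000
5 5/2 8621/10000
6 3 2147/2500
7 7/2 8547/10000
DF(3y) is solved at step 6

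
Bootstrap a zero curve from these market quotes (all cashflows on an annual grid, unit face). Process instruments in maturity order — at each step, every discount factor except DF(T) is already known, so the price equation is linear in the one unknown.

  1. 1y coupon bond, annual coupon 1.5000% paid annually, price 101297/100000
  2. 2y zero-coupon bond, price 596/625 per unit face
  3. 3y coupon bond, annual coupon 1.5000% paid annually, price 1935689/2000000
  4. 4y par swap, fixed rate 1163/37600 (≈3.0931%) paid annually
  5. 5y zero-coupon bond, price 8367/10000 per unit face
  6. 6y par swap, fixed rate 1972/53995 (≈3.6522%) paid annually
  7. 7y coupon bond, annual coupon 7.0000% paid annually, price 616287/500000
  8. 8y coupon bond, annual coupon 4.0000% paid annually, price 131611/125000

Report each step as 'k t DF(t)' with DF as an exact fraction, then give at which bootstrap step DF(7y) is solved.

step 1 [1y] bond c/1=3/200: DF=(101297/100000 − 3/200·(0))/(1+3/200) = 499/500 ≈ 0.998000
step 2 [2y] zero: DF = P = 596/625 ≈ 0.953600
step 3 [3y] bond c/1=3/200: DF=(1935689/2000000 − 3/200·(0.998000+0.953600))/(1+3/200) = 9247/10000 ≈ 0.924700
step 4 [4y] swap r/1=1163/37600: DF=(1 − 1163/37600·(0.998000+0.953600+0.924700))/(1+1163/37600) = 8837/10000 ≈ 0.883700
step 5 [5y] zero: DF = P = 8367/10000 ≈ 0.836700
step 6 [6y] swap r/1=1972/53995: DF=(1 − 1972/53995·(0.998000+0.953600+0.924700+0.883700+0.836700))/(1+1972/53995) = 2007/2500 ≈ 0.802800
step 7 [7y] bond c/1=7/100: DF=(616287/500000 − 7/100·(0.998000+0.953600+0.924700+0.883700+0.836700+0.802800))/(1+7/100) = 7987/10000 ≈ 0.798700
step 8 [8y] bond c/1=1/25: DF=(131611/125000 − 1/25·(0.998000+0.953600+0.924700+0.883700+0.836700+0.802800+0.798700))/(1+1/25) = 387/500 ≈ 0.774000

1 1 499/500
2 2 596/625
3 3 9247/10000
4 4 8837/10000
5 5 8367/10000
6 6 2007/2500
7 7 7987/10000
8 8 387/500
DF(7y) is solved at step 7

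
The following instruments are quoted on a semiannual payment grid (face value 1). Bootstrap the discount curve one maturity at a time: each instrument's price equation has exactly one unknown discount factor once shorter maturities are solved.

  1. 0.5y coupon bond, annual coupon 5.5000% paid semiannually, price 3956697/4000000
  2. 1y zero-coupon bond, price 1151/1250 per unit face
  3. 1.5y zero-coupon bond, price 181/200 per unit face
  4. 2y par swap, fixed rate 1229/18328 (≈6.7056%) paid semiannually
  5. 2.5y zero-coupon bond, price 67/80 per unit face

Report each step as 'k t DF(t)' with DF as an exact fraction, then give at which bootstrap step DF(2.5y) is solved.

step 1 [0.5y] bond c/2=11/400: DF=(3956697/4000000 − 11/400·(0))/(1+11/400) = 9627/10000 ≈ 0.962700
step 2 [1y] zero: DF = P = 1151/1250 ≈ 0.920800
step 3 [1.5y] zero: DF = P = 181/200 ≈ 0.905000
step 4 [2y] swap r/2=1229/36656: DF=(1 − 1229/36656·(0.962700+0.920800+0.905000))/(1+1229/36656) = 8771/10000 ≈ 0.877100
step 5 [2.5y] zero: DF = P = 67/80 ≈ 0.837500

1 1/2 9627/10000
2 1 1151/1250
3 3/2 181/200
4 2 8771/10000
5 5/2 67/80
DF(2.5y) is solved at step 5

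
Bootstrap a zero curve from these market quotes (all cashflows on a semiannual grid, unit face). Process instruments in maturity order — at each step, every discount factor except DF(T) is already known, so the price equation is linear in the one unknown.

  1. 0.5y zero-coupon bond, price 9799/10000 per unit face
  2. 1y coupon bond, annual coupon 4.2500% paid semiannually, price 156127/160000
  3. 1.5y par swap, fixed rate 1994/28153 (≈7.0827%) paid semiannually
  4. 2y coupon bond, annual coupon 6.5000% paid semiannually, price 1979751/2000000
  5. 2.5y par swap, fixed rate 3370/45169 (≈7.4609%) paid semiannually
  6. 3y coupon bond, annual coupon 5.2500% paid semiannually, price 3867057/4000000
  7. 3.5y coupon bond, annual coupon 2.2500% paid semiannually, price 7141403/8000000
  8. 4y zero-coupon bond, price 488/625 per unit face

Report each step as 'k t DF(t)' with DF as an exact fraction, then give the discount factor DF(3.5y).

step 1 [0.5y] zero: DF = P = 9799/10000 ≈ 0.979900
step 2 [1y] bond c/2=17/800: DF=(156127/160000 − 17/800·(0.979900))/(1+17/800) = 9351/10000 ≈ 0.935100
step 3 [1.5y] swap r/2=997/28153: DF=(1 − 997/28153·(0.979900+0.935100))/(1+997/28153) = 9003/10000 ≈ 0.900300
step 4 [2y] bond c/2=13/400: DF=(1979751/2000000 − 13/400·(0.979900+0.935100+0.900300))/(1+13/400) = 8701/10000 ≈ 0.870100
step 5 [2.5y] swap r/2=1685/45169: DF=(1 − 1685/45169·(0.979900+0.935100+0.900300+0.870100))/(1+1685/45169) = 1663/2000 ≈ 0.831500
step 6 [3y] bond c/2=21/800: DF=(3867057/4000000 − 21/800·(0.979900+0.935100+0.900300+0.870100+0.831500))/(1+21/800) = 1653/2000 ≈ 0.826500
step 7 [3.5y] bond c/2=9/800: DF=(7141403/8000000 − 9/800·(0.979900+0.935100+0.900300+0.870100+0.831500+0.826500))/(1+9/800) = 8233/10000 ≈ 0.823300
step 8 [4y] zero: DF = P = 488/625 ≈ 0.780800

1 1/2 9799/10000
2 1 9351/10000
3 3/2 9003/10000
4 2 8701/10000
5 5/2 1663/2000
6 3 1653/2000
7 7/2 8233/10000
8 4 488/625
DF(3.5y) = 8233/10000 ≈ 0.823300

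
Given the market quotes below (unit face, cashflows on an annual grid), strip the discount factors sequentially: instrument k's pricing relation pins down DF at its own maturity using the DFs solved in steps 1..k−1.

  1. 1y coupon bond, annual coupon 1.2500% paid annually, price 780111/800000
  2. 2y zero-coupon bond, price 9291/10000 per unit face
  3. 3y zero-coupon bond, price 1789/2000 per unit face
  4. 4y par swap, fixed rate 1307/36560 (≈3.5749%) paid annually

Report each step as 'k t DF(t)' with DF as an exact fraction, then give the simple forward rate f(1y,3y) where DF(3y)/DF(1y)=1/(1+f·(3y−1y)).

1 1 9631/10000
2 2 9291/10000
3 3 1789/2000
4 4 8693/10000
f(1y,3y) = ((9631/10000)/(1789/2000) − 1)/(2) = 343/8945 ≈ 3.8345%

step 1 [1y] bond c/1=1/80: DF=(780111/800000 − 1/80·(0))/(1+1/80) = 9631/10000 ≈ 0.963100
step 2 [2y] zero: DF = P = 9291/10000 ≈ 0.929100
step 3 [3y] zero: DF = P = 1789/2000 ≈ 0.894500
step 4 [4y] swap r/1=1307/36560: DF=(1 − 1307/36560·(0.963100+0.929100+0.894500))/(1+1307/36560) = 8693/10000 ≈ 0.869300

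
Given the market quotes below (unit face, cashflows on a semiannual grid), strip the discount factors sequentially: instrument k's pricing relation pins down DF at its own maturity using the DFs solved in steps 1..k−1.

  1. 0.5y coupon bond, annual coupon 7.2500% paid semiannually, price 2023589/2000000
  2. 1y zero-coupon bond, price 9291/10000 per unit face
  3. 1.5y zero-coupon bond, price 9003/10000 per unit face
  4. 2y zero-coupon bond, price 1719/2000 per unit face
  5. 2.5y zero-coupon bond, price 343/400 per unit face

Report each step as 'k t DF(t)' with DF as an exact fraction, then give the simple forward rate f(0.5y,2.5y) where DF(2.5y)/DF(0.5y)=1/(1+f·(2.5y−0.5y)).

1 1/2 2441/2500
2 1 9291/10000
3 3/2 9003/10000
4 2 1719/2000
5 5/2 343/400
f(0.5y,2.5y) = ((2441/2500)/(343/400) − 1)/(2) = 1189/17150 ≈ 6.9329%

step 1 [0.5y] bond c/2=29/800: DF=(2023589/2000000 − 29/800·(0))/(1+29/800) = 2441/2500 ≈ 0.976400
step 2 [1y] zero: DF = P = 9291/10000 ≈ 0.929100
step 3 [1.5y] zero: DF = P = 9003/10000 ≈ 0.900300
step 4 [2y] zero: DF = P = 1719/2000 ≈ 0.859500
step 5 [2.5y] zero: DF = P = 343/400 ≈ 0.857500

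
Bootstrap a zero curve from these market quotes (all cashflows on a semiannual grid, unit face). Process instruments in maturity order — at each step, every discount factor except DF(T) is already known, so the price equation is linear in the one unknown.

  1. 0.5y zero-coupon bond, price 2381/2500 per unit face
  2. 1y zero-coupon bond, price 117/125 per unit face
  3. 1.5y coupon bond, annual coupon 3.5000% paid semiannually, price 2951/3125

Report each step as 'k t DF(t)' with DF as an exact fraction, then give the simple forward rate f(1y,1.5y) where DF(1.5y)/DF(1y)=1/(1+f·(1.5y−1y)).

1 1/2 2381/2500
2 1 117/125
3 3/2 2239/2500
f(1y,1.5y) = ((117/125)/(2239/2500) − 1)/(1/2) = 202/2239 ≈ 9.0219%

step 1 [0.5y] zero: DF = P = 2381/2500 ≈ 0.952400
step 2 [1y] zero: DF = P = 117/125 ≈ 0.936000
step 3 [1.5y] bond c/2=7/400: DF=(2951/3125 − 7/400·(0.952400+0.936000))/(1+7/400) = 2239/2500 ≈ 0.895600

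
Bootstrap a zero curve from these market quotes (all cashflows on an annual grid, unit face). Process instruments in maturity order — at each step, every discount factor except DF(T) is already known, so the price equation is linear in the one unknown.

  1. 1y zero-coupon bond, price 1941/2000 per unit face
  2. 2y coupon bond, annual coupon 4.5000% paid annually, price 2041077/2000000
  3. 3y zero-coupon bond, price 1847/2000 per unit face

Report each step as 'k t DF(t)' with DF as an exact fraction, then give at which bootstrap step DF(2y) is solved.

step 1 [1y] zero: DF = P = 1941/2000 ≈ 0.970500
step 2 [2y] bond c/1=9/200: DF=(2041077/2000000 − 9/200·(0.970500))/(1+9/200) = 2337/2500 ≈ 0.934800
step 3 [3y] zero: DF = P = 1847/2000 ≈ 0.923500

1 1 1941/2000
2 2 2337/2500
3 3 1847/2000
DF(2y) is solved at step 2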